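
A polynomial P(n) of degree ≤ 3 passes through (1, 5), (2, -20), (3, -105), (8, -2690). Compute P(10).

Using the Lagrange interpolation formula with nodes 1, 2, 3, 8:
  L_0(n) = (n - 2)(n - 3)(n - 8) / -14
  L_1(n) = (n - 1)(n - 3)(n - 8) / 6
  L_2(n) = (n - 1)(n - 2)(n - 8) / -10
  L_3(n) = (n - 1)(n - 2)(n - 3) / 210
Then P(n) = 5·L_0(n) - 20·L_1(n) - 105·L_2(n) - 2690·L_3(n).
Expanding and collecting terms gives P(n) = -6n^3 + 6n^2 - n + 6.
Evaluating at n = 10: P(10) = -5404.

-5404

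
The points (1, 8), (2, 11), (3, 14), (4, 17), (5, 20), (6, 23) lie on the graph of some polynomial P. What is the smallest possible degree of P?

Forward differences of the values at x = 1, 2, 3, 4, 5, 6:
  P  : 8  11  14  17  20  23
  Δ  : 3  3  3  3  3
  Δ^2: 0  0  0  0
  Δ^3: 0  0  0
  Δ^4: 0  0
  Δ^5: 0
The first differences are constant (3) and nonzero, while all higher differences vanish, so the minimal degree is 1.

1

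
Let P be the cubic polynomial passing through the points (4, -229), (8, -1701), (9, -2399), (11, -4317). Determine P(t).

Write P(t) = at^3 + bt^2 + ct + d. Substituting each data point gives a linear system:
  64a + 16b + 4c + d = -229
  512a + 64b + 8c + d = -1701
  729a + 81b + 9c + d = -2399
  1331a + 121b + 11c + d = -4317
Solving the system yields a = -3, b = -3, c = 4, d = -5.
So P(t) = -3t³ - 3t² + 4t - 5.
Check: P(9) = -2399. ✓

P(t) = -3t^3 - 3t^2 + 4t - 5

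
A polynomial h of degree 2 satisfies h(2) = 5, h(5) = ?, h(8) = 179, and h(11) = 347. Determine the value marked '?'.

65

The 3 known points determine the degree-2 polynomial uniquely.
Write h(u) = au^2 + bu + c. Substituting each data point gives a linear system:
  4a + 2b + c = 5
  64a + 8b + c = 179
  121a + 11b + c = 347
Solving the system yields a = 3, b = -1, c = -5.
So h(u) = 3u^2 - u - 5.
Then h(5) = 65.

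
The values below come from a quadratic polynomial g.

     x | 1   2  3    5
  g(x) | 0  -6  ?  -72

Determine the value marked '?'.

The 3 known points determine the degree-2 polynomial uniquely.
Write g(x) = ax^2 + bx + c. Substituting each data point gives a linear system:
  a + b + c = 0
  4a + 2b + c = -6
  25a + 5b + c = -72
Solving the system yields a = -4, b = 6, c = -2.
So g(x) = -4x^2 + 6x - 2.
Then g(3) = -20.

-20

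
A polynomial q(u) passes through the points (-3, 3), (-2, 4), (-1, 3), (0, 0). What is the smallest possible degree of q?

Forward differences of the values at u = -3, -2, -1, 0:
  q  : 3  4  3  0
  Δ  : 1  -1  -3
  Δ^2: -2  -2
  Δ^3: 0
The second differences are constant (-2) and nonzero, while all higher differences vanish, so the minimal degree is 2.

2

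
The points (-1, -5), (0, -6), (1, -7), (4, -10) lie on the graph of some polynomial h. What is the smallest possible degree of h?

Divided differences on the nodes -1, 0, 1, 4:
  order 0: -5  -6  -7  -10
  order 1: -1  -1  -1
  order 2: 0  0
  order 3: 0
The order-1 divided differences are all -1 (nonzero) and every higher order vanishes, so the data lies on a polynomial of degree exactly 1.

1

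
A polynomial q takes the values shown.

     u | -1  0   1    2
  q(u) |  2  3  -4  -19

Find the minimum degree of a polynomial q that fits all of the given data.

Forward differences of the values at u = -1, 0, 1, 2:
  q  : 2  3  -4  -19
  Δ  : 1  -7  -15
  Δ^2: -8  -8
  Δ^3: 0
The second differences are constant (-8) and nonzero, while all higher differences vanish, so the minimal degree is 2.

2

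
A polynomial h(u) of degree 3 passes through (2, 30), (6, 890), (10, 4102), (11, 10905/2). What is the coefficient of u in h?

Write h(u) = au^3 + bu^2 + cu + d. Substituting each data point gives a linear system:
  8a + 4b + 2c + d = 30
  216a + 36b + 6c + d = 890
  1000a + 100b + 10c + d = 4102
  1331a + 121b + 11c + d = 10905/2
Solving the system yields a = 4, b = 3/2, c = -5, d = 2.
So h(u) = 4u^3 + (3/2)u^2 - 5u + 2.
The coefficient of u is -5.

-5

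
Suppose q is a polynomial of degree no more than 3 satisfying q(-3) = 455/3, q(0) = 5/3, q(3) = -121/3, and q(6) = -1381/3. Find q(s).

Write q(s) = as^3 + bs^2 + cs + d. Substituting each data point gives a linear system:
  -27a + 9b - 3c + d = 455/3
  d = 5/3
  27a + 9b + 3c + d = -121/3
  216a + 36b + 6c + d = -1381/3
Solving the system yields a = -3, b = 6, c = -5, d = 5/3.
So q(s) = -3s^3 + 6s^2 - 5s + 5/3.
Check: q(-3) = 455/3. ✓

q(s) = -3s^3 + 6s^2 - 5s + 5/3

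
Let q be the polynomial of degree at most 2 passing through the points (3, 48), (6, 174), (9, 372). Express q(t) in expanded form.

Using the Lagrange interpolation formula with nodes 3, 6, 9:
  L_0(t) = (t - 6)(t - 9) / 18
  L_1(t) = (t - 3)(t - 9) / -9
  L_2(t) = (t - 3)(t - 6) / 18
Then q(t) = 48·L_0(t) + 174·L_1(t) + 372·L_2(t).
Expanding and collecting terms gives q(t) = 4t² + 6t - 6.
Check: q(9) = 372. ✓

q(t) = 4t^2 + 6t - 6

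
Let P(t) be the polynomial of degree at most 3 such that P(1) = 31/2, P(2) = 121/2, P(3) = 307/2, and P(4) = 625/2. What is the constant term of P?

Write P(t) = at^3 + bt^2 + ct + d. Substituting each data point gives a linear system:
  a + b + c + d = 31/2
  8a + 4b + 2c + d = 121/2
  27a + 9b + 3c + d = 307/2
  64a + 16b + 4c + d = 625/2
Solving the system yields a = 3, b = 6, c = 6, d = 1/2.
So P(t) = 3t^3 + 6t^2 + 6t + 1/2.
The constant term is 1/2.

1/2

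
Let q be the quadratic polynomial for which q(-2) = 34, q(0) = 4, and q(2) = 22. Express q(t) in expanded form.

Write q(t) = at^2 + bt + c. Substituting each data point gives a linear system:
  4a - 2b + c = 34
  c = 4
  4a + 2b + c = 22
Solving the system yields a = 6, b = -3, c = 4.
So q(t) = 6t² - 3t + 4.
Check: q(0) = 4. ✓

q(t) = 6t^2 - 3t + 4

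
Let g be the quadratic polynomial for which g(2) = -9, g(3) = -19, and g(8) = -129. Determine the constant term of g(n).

Write g(n) = an^2 + bn + c. Substituting each data point gives a linear system:
  4a + 2b + c = -9
  9a + 3b + c = -19
  64a + 8b + c = -129
Solving the system yields a = -2, b = 0, c = -1.
So g(n) = -2n² - 1.
The constant term is -1.

-1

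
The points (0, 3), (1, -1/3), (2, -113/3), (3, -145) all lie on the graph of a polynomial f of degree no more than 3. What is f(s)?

Write f(s) = as^3 + bs^2 + cs + d. Substituting each data point gives a linear system:
  d = 3
  a + b + c + d = -1/3
  8a + 4b + 2c + d = -113/3
  27a + 9b + 3c + d = -145
Solving the system yields a = -6, b = 1, c = 5/3, d = 3.
So f(s) = -6s^3 + s^2 + (5/3)s + 3.
Check: f(0) = 3. ✓

f(s) = -6s^3 + s^2 + (5/3)s + 3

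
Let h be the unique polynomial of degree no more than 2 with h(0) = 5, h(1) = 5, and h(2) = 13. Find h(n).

h(n) = 4n^2 - 4n + 5

Using the Lagrange interpolation formula with nodes 0, 1, 2:
  L_0(n) = (n - 1)(n - 2) / 2
  L_1(n) = n(n - 2) / -1
  L_2(n) = n(n - 1) / 2
Then h(n) = 5·L_0(n) + 5·L_1(n) + 13·L_2(n).
Expanding and collecting terms gives h(n) = 4n^2 - 4n + 5.
Check: h(2) = 13. ✓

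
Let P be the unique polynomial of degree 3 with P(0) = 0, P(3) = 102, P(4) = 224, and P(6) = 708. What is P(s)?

Write P(s) = as^3 + bs^2 + cs + d. Substituting each data point gives a linear system:
  d = 0
  27a + 9b + 3c + d = 102
  64a + 16b + 4c + d = 224
  216a + 36b + 6c + d = 708
Solving the system yields a = 3, b = 1, c = 4, d = 0.
So P(s) = 3s^3 + s^2 + 4s.
Check: P(3) = 102. ✓

P(s) = 3s^3 + s^2 + 4s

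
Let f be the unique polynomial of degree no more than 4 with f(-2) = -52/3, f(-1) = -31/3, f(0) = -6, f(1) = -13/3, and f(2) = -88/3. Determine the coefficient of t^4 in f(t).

Write f(t) = at^4 + bt^3 + ct^2 + dt + e. Substituting each data point gives a linear system:
  16a - 8b + 4c - 2d + e = -52/3
  a - b + c - d + e = -31/3
  e = -6
  a + b + c + d + e = -13/3
  16a + 8b + 4c + 2d + e = -88/3
Solving the system yields a = -1, b = -2, c = -1/3, d = 5, e = -6.
So f(t) = -t^4 - 2t^3 - (1/3)t^2 + 5t - 6.
The leading coefficient is -1.

-1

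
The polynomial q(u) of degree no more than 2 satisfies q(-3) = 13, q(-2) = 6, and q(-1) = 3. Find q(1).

9

Using the Lagrange interpolation formula with nodes -3, -2, -1:
  L_0(u) = (u + 2)(u + 1) / 2
  L_1(u) = (u + 3)(u + 1) / -1
  L_2(u) = (u + 3)(u + 2) / 2
Then q(u) = 13·L_0(u) + 6·L_1(u) + 3·L_2(u).
Expanding and collecting terms gives q(u) = 2u^2 + 3u + 4.
Evaluating at u = 1: q(1) = 9.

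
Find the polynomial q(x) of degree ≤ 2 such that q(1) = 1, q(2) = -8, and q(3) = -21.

q(x) = -2x^2 - 3x + 6

Using the Lagrange interpolation formula with nodes 1, 2, 3:
  L_0(x) = (x - 2)(x - 3) / 2
  L_1(x) = (x - 1)(x - 3) / -1
  L_2(x) = (x - 1)(x - 2) / 2
Then q(x) = 1·L_0(x) - 8·L_1(x) - 21·L_2(x).
Expanding and collecting terms gives q(x) = -2x^2 - 3x + 6.
Check: q(2) = -8. ✓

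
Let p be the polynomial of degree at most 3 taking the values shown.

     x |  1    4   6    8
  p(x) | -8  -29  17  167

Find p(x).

Write p(x) = ax^3 + bx^2 + cx + d. Substituting each data point gives a linear system:
  a + b + c + d = -8
  64a + 16b + 4c + d = -29
  216a + 36b + 6c + d = 17
  512a + 64b + 8c + d = 167
Solving the system yields a = 1, b = -5, c = -3, d = -1.
So p(x) = x^3 - 5x^2 - 3x - 1.
Check: p(1) = -8. ✓

p(x) = x^3 - 5x^2 - 3x - 1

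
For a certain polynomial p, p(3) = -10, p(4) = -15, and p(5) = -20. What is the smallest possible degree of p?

1

Forward differences of the values at u = 3, 4, 5:
  p  : -10  -15  -20
  Δ  : -5  -5
  Δ^2: 0
The first differences are constant (-5) and nonzero, while all higher differences vanish, so the minimal degree is 1.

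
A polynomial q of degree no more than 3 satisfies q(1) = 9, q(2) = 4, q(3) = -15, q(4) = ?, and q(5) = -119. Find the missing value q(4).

-54

The 4 known points determine the degree-3 polynomial uniquely.
Write q(x) = ax^3 + bx^2 + cx + d. Substituting each data point gives a linear system:
  a + b + c + d = 9
  8a + 4b + 2c + d = 4
  27a + 9b + 3c + d = -15
  125a + 25b + 5c + d = -119
Solving the system yields a = -1, b = -1, c = 5, d = 6.
So q(x) = -x^3 - x^2 + 5x + 6.
Then q(4) = -54.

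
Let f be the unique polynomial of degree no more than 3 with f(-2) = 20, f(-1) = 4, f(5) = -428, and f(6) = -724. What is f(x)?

f(x) = -3x^3 - 2x^2 - x + 2

Using the Lagrange interpolation formula with nodes -2, -1, 5, 6:
  L_0(x) = (x + 1)(x - 5)(x - 6) / -56
  L_1(x) = (x + 2)(x - 5)(x - 6) / 42
  L_2(x) = (x + 2)(x + 1)(x - 6) / -42
  L_3(x) = (x + 2)(x + 1)(x - 5) / 56
Then f(x) = 20·L_0(x) + 4·L_1(x) - 428·L_2(x) - 724·L_3(x).
Expanding and collecting terms gives f(x) = -3x³ - 2x² - x + 2.
Check: f(5) = -428. ✓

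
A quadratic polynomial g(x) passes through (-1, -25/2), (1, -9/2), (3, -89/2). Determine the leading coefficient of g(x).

-6

Write g(x) = ax^2 + bx + c. Substituting each data point gives a linear system:
  a - b + c = -25/2
  a + b + c = -9/2
  9a + 3b + c = -89/2
Solving the system yields a = -6, b = 4, c = -5/2.
So g(x) = -6x^2 + 4x - 5/2.
The leading coefficient is -6.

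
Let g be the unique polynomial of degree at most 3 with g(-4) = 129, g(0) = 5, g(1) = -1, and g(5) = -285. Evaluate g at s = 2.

Write g(s) = as^3 + bs^2 + cs + d. Substituting each data point gives a linear system:
  -64a + 16b - 4c + d = 129
  d = 5
  a + b + c + d = -1
  125a + 25b + 5c + d = -285
Solving the system yields a = -2, b = -1, c = -3, d = 5.
So g(s) = -2s^3 - s^2 - 3s + 5.
Then g(2) = -21.

-21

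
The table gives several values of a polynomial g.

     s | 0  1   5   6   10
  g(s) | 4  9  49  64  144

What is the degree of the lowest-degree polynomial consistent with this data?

2

Divided differences on the nodes 0, 1, 5, 6, 10:
  order 0: 4  9  49  64  144
  order 1: 5  10  15  20
  order 2: 1  1  1
  order 3: 0  0
  order 4: 0
The order-2 divided differences are all 1 (nonzero) and every higher order vanishes, so the data lies on a polynomial of degree exactly 2.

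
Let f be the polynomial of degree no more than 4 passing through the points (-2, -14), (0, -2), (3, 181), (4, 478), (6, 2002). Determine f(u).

Write f(u) = au^4 + bu^3 + cu^2 + du + e. Substituting each data point gives a linear system:
  16a - 8b + 4c - 2d + e = -14
  e = -2
  81a + 27b + 9c + 3d + e = 181
  256a + 64b + 16c + 4d + e = 478
  1296a + 216b + 36c + 6d + e = 2002
Solving the system yields a = 1, b = 3, c = 1, d = 4, e = -2.
So f(u) = u⁴ + 3u³ + u² + 4u - 2.
Check: f(-2) = -14. ✓

f(u) = u^4 + 3u^3 + u^2 + 4u - 2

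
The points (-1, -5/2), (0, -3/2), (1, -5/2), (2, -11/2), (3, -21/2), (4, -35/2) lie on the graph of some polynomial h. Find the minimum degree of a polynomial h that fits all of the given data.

Forward differences of the values at n = -1, 0, 1, 2, 3, 4:
  h  : -5/2  -3/2  -5/2  -11/2  -21/2  -35/2
  Δ  : 1  -1  -3  -5  -7
  Δ^2: -2  -2  -2  -2
  Δ^3: 0  0  0
  Δ^4: 0  0
  Δ^5: 0
The second differences are constant (-2) and nonzero, while all higher differences vanish, so the minimal degree is 2.

2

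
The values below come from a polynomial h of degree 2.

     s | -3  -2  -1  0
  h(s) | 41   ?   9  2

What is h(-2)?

On equispaced nodes a degree-2 polynomial has vanishing third forward difference, so
  - h(-3) + 3·h(-2) - 3·h(-1) + h(0) = 0.
Substituting the known values and solving for h(-2):
  3·h(-2) = 66
  h(-2) = 22.

22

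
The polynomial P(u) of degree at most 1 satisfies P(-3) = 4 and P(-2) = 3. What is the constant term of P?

1

Write P(u) = au + b. Substituting each data point gives a linear system:
  -3a + b = 4
  -2a + b = 3
Solving the system yields a = -1, b = 1.
So P(u) = -u + 1.
The constant term is 1.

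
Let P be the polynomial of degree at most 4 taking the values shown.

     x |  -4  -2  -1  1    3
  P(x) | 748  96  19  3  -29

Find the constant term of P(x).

Write P(x) = ax^4 + bx^3 + cx^2 + dx + e. Substituting each data point gives a linear system:
  256a - 64b + 16c - 4d + e = 748
  16a - 8b + 4c - 2d + e = 96
  a - b + c - d + e = 19
  a + b + c + d + e = 3
  81a + 27b + 9c + 3d + e = -29
Solving the system yields a = 1, b = -6, c = 6, d = -2, e = 4.
So P(x) = x^4 - 6x^3 + 6x^2 - 2x + 4.
The constant term is 4.

4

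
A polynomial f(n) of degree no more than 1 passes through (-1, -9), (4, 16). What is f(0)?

Using the Lagrange interpolation formula with nodes -1, 4:
  L_0(n) = (n - 4) / -5
  L_1(n) = (n + 1) / 5
Then f(n) = -9·L_0(n) + 16·L_1(n).
Expanding and collecting terms gives f(n) = 5n - 4.
Evaluating at n = 0: f(0) = -4.

-4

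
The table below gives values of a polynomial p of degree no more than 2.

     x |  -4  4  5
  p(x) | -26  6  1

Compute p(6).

-6

Write p(x) = ax^2 + bx + c. Substituting each data point gives a linear system:
  16a - 4b + c = -26
  16a + 4b + c = 6
  25a + 5b + c = 1
Solving the system yields a = -1, b = 4, c = 6.
So p(x) = -x^2 + 4x + 6.
Then p(6) = -6.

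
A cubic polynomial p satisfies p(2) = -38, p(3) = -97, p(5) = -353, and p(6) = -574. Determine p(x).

p(x) = -2x^3 - 3x^2 - 6x + 2

Using the Lagrange interpolation formula with nodes 2, 3, 5, 6:
  L_0(x) = (x - 3)(x - 5)(x - 6) / -12
  L_1(x) = (x - 2)(x - 5)(x - 6) / 6
  L_2(x) = (x - 2)(x - 3)(x - 6) / -6
  L_3(x) = (x - 2)(x - 3)(x - 5) / 12
Then p(x) = -38·L_0(x) - 97·L_1(x) - 353·L_2(x) - 574·L_3(x).
Expanding and collecting terms gives p(x) = -2x³ - 3x² - 6x + 2.
Check: p(6) = -574. ✓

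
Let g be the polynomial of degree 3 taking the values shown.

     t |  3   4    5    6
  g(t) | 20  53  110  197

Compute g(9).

Write g(t) = at^3 + bt^2 + ct + d. Substituting each data point gives a linear system:
  27a + 9b + 3c + d = 20
  64a + 16b + 4c + d = 53
  125a + 25b + 5c + d = 110
  216a + 36b + 6c + d = 197
Solving the system yields a = 1, b = 0, c = -4, d = 5.
So g(t) = t³ - 4t + 5.
Then g(9) = 698.

698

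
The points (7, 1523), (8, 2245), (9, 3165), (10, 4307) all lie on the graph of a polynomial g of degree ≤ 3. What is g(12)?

7353

Using the Lagrange interpolation formula with nodes 7, 8, 9, 10:
  L_0(n) = (n - 8)(n - 9)(n - 10) / -6
  L_1(n) = (n - 7)(n - 9)(n - 10) / 2
  L_2(n) = (n - 7)(n - 8)(n - 10) / -2
  L_3(n) = (n - 7)(n - 8)(n - 9) / 6
Then g(n) = 1523·L_0(n) + 2245·L_1(n) + 3165·L_2(n) + 4307·L_3(n).
Expanding and collecting terms gives g(n) = 4n^3 + 3n^2 + n - 3.
Evaluating at n = 12: g(12) = 7353.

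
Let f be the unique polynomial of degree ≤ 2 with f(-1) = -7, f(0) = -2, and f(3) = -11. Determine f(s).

f(s) = -2s^2 + 3s - 2

Write f(s) = as^2 + bs + c. Substituting each data point gives a linear system:
  a - b + c = -7
  c = -2
  9a + 3b + c = -11
Solving the system yields a = -2, b = 3, c = -2.
So f(s) = -2s² + 3s - 2.
Check: f(3) = -11. ✓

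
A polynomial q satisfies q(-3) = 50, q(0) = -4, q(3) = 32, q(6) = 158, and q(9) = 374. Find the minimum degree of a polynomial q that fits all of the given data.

2

Forward differences of the values at n = -3, 0, 3, 6, 9:
  q  : 50  -4  32  158  374
  Δ  : -54  36  126  216
  Δ^2: 90  90  90
  Δ^3: 0  0
  Δ^4: 0
The second differences are constant (90) and nonzero, while all higher differences vanish, so the minimal degree is 2.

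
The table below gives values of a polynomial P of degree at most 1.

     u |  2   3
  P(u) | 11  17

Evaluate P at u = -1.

Using the Lagrange interpolation formula with nodes 2, 3:
  L_0(u) = (u - 3) / -1
  L_1(u) = (u - 2) / 1
Then P(u) = 11·L_0(u) + 17·L_1(u).
Expanding and collecting terms gives P(u) = 6u - 1.
Evaluating at u = -1: P(-1) = -7.

-7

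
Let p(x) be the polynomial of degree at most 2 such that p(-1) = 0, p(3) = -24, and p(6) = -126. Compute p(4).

-50

Using the Lagrange interpolation formula with nodes -1, 3, 6:
  L_0(x) = (x - 3)(x - 6) / 28
  L_1(x) = (x + 1)(x - 6) / -12
  L_2(x) = (x + 1)(x - 3) / 21
Then p(x) = 0·L_0(x) - 24·L_1(x) - 126·L_2(x).
Expanding and collecting terms gives p(x) = -4x^2 + 2x + 6.
Evaluating at x = 4: p(4) = -50.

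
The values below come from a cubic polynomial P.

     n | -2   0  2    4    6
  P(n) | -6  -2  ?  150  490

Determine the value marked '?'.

18

On equispaced nodes a degree-3 polynomial has vanishing fourth forward difference, so
  P(-2) - 4·P(0) + 6·P(2) - 4·P(4) + P(6) = 0.
Substituting the known values and solving for P(2):
  6·P(2) = 108
  P(2) = 18.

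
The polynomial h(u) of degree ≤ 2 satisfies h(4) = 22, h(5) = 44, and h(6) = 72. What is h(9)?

192

Write h(u) = au^2 + bu + c. Substituting each data point gives a linear system:
  16a + 4b + c = 22
  25a + 5b + c = 44
  36a + 6b + c = 72
Solving the system yields a = 3, b = -5, c = -6.
So h(u) = 3u² - 5u - 6.
Then h(9) = 192.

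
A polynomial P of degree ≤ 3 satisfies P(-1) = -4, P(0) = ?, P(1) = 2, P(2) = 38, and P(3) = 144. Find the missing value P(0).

On equispaced nodes a degree-3 polynomial has vanishing fourth forward difference, so
  P(-1) - 4·P(0) + 6·P(1) - 4·P(2) + P(3) = 0.
Substituting the known values and solving for P(0):
  -4·P(0) = 0
  P(0) = 0.

0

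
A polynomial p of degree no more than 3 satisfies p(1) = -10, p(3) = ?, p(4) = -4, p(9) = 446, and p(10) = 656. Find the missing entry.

The 4 known points determine the degree-3 polynomial uniquely.
Write p(t) = at^3 + bt^2 + ct + d. Substituting each data point gives a linear system:
  a + b + c + d = -10
  64a + 16b + 4c + d = -4
  729a + 81b + 9c + d = 446
  1000a + 100b + 10c + d = 656
Solving the system yields a = 1, b = -3, c = -4, d = -4.
So p(t) = t³ - 3t² - 4t - 4.
Then p(3) = -16.

-16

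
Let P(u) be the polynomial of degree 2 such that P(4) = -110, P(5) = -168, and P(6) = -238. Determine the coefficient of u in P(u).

Write P(u) = au^2 + bu + c. Substituting each data point gives a linear system:
  16a + 4b + c = -110
  25a + 5b + c = -168
  36a + 6b + c = -238
Solving the system yields a = -6, b = -4, c = 2.
So P(u) = -6u^2 - 4u + 2.
The coefficient of u is -4.

-4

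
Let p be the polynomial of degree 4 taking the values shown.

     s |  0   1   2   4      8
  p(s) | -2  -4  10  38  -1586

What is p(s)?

Write p(s) = as^4 + bs^3 + cs^2 + ds + e. Substituting each data point gives a linear system:
  e = -2
  a + b + c + d + e = -4
  16a + 8b + 4c + 2d + e = 10
  256a + 64b + 16c + 4d + e = 38
  4096a + 512b + 64c + 8d + e = -1586
Solving the system yields a = -1, b = 5, c = 0, d = -6, e = -2.
So p(s) = -s⁴ + 5s³ - 6s - 2.
Check: p(8) = -1586. ✓

p(s) = -s^4 + 5s^3 - 6s - 2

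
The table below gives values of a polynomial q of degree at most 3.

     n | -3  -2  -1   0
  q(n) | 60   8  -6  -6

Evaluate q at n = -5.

Forward differences of the values at n = -3, -2, -1, 0:
  q  : 60  8  -6  -6
  Δ  : -52  -14  0
  Δ^2: 38  14
  Δ^3: -24
The third differences are constant, confirming degree 3.
Interpolating (Newton forward form) and evaluating at n = -5 gives q(-5) = 374.

374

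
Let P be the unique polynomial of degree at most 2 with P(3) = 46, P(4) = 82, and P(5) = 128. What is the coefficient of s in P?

Write P(s) = as^2 + bs + c. Substituting each data point gives a linear system:
  9a + 3b + c = 46
  16a + 4b + c = 82
  25a + 5b + c = 128
Solving the system yields a = 5, b = 1, c = -2.
So P(s) = 5s^2 + s - 2.
The coefficient of s is 1.

1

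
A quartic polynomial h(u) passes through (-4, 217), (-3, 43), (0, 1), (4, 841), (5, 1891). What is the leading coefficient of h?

Write h(u) = au^4 + bu^3 + cu^2 + du + e. Substituting each data point gives a linear system:
  256a - 64b + 16c - 4d + e = 217
  81a - 27b + 9c - 3d + e = 43
  e = 1
  256a + 64b + 16c + 4d + e = 841
  625a + 125b + 25c + 5d + e = 1891
Solving the system yields a = 2, b = 5, c = 1, d = -2, e = 1.
So h(u) = 2u^4 + 5u^3 + u^2 - 2u + 1.
The leading coefficient is 2.

2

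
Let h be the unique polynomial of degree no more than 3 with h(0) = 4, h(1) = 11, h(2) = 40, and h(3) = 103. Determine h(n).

h(n) = 2n^3 + 5n^2 + 4

Using the Lagrange interpolation formula with nodes 0, 1, 2, 3:
  L_0(n) = (n - 1)(n - 2)(n - 3) / -6
  L_1(n) = n(n - 2)(n - 3) / 2
  L_2(n) = n(n - 1)(n - 3) / -2
  L_3(n) = n(n - 1)(n - 2) / 6
Then h(n) = 4·L_0(n) + 11·L_1(n) + 40·L_2(n) + 103·L_3(n).
Expanding and collecting terms gives h(n) = 2n³ + 5n² + 4.
Check: h(0) = 4. ✓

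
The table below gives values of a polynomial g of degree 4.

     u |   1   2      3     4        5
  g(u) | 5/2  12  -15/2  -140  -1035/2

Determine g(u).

g(u) = -2u^4 + 6u^3 - (1/2)u^2 - u

Using the Lagrange interpolation formula with nodes 1, 2, 3, 4, 5:
  L_0(u) = (u - 2)(u - 3)(u - 4)(u - 5) / 24
  L_1(u) = (u - 1)(u - 3)(u - 4)(u - 5) / -6
  L_2(u) = (u - 1)(u - 2)(u - 4)(u - 5) / 4
  L_3(u) = (u - 1)(u - 2)(u - 3)(u - 5) / -6
  L_4(u) = (u - 1)(u - 2)(u - 3)(u - 4) / 24
Then g(u) = 5/2·L_0(u) + 12·L_1(u) - 15/2·L_2(u) - 140·L_3(u) - 1035/2·L_4(u).
Expanding and collecting terms gives g(u) = -2u^4 + 6u^3 - (1/2)u^2 - u.
Check: g(3) = -15/2. ✓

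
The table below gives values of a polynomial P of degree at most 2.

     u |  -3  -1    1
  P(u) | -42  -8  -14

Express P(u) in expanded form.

Write P(u) = au^2 + bu + c. Substituting each data point gives a linear system:
  9a - 3b + c = -42
  a - b + c = -8
  a + b + c = -14
Solving the system yields a = -5, b = -3, c = -6.
So P(u) = -5u² - 3u - 6.
Check: P(-1) = -8. ✓

P(u) = -5u^2 - 3u - 6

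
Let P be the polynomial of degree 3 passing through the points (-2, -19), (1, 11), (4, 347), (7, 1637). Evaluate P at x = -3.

Forward differences of the values at x = -2, 1, 4, 7:
  P  : -19  11  347  1637
  Δ  : 30  336  1290
  Δ^2: 306  954
  Δ^3: 648
The third differences are constant, confirming degree 3.
Interpolating (Newton forward form) and evaluating at x = -3 gives P(-3) = -73.

-73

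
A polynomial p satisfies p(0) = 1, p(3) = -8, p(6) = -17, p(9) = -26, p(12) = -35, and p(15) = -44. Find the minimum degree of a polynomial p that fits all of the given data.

Forward differences of the values at n = 0, 3, 6, 9, 12, 15:
  p  : 1  -8  -17  -26  -35  -44
  Δ  : -9  -9  -9  -9  -9
  Δ^2: 0  0  0  0
  Δ^3: 0  0  0
  Δ^4: 0  0
  Δ^5: 0
The first differences are constant (-9) and nonzero, while all higher differences vanish, so the minimal degree is 1.

1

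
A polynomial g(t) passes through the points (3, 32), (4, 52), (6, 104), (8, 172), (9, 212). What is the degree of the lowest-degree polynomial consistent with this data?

2

Divided differences on the nodes 3, 4, 6, 8, 9:
  order 0: 32  52  104  172  212
  order 1: 20  26  34  40
  order 2: 2  2  2
  order 3: 0  0
  order 4: 0
The order-2 divided differences are all 2 (nonzero) and every higher order vanishes, so the data lies on a polynomial of degree exactly 2.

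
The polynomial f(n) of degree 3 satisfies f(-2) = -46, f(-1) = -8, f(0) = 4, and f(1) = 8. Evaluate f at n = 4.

Write f(n) = an^3 + bn^2 + cn + d. Substituting each data point gives a linear system:
  -8a + 4b - 2c + d = -46
  -a + b - c + d = -8
  d = 4
  a + b + c + d = 8
Solving the system yields a = 3, b = -4, c = 5, d = 4.
So f(n) = 3n^3 - 4n^2 + 5n + 4.
Then f(4) = 152.

152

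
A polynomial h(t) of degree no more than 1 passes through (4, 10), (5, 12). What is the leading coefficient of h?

Write h(t) = at + b. Substituting each data point gives a linear system:
  4a + b = 10
  5a + b = 12
Solving the system yields a = 2, b = 2.
So h(t) = 2t + 2.
The leading coefficient is 2.

2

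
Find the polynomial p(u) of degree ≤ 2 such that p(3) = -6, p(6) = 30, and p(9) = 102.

Using the Lagrange interpolation formula with nodes 3, 6, 9:
  L_0(u) = (u - 6)(u - 9) / 18
  L_1(u) = (u - 3)(u - 9) / -9
  L_2(u) = (u - 3)(u - 6) / 18
Then p(u) = -6·L_0(u) + 30·L_1(u) + 102·L_2(u).
Expanding and collecting terms gives p(u) = 2u² - 6u - 6.
Check: p(3) = -6. ✓

p(u) = 2u^2 - 6u - 6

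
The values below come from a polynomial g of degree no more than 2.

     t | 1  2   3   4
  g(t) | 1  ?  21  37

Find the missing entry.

9

The 3 known points determine the degree-2 polynomial uniquely.
Write g(t) = at^2 + bt + c. Substituting each data point gives a linear system:
  a + b + c = 1
  9a + 3b + c = 21
  16a + 4b + c = 37
Solving the system yields a = 2, b = 2, c = -3.
So g(t) = 2t^2 + 2t - 3.
Then g(2) = 9.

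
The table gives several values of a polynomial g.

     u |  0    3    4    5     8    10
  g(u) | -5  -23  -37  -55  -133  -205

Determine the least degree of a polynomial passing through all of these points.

Divided differences on the nodes 0, 3, 4, 5, 8, 10:
  order 0: -5  -23  -37  -55  -133  -205
  order 1: -6  -14  -18  -26  -36
  order 2: -2  -2  -2  -2
  order 3: 0  0  0
  order 4: 0  0
  order 5: 0
The order-2 divided differences are all -2 (nonzero) and every higher order vanishes, so the data lies on a polynomial of degree exactly 2.

2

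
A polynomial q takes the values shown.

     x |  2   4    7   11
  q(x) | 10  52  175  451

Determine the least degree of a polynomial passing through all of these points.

Divided differences on the nodes 2, 4, 7, 11:
  order 0: 10  52  175  451
  order 1: 21  41  69
  order 2: 4  4
  order 3: 0
The order-2 divided differences are all 4 (nonzero) and every higher order vanishes, so the data lies on a polynomial of degree exactly 2.

2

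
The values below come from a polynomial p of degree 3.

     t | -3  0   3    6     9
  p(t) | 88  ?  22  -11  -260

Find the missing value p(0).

The 4 known points determine the degree-3 polynomial uniquely.
Write p(t) = at^3 + bt^2 + ct + d. Substituting each data point gives a linear system:
  -27a + 9b - 3c + d = 88
  27a + 9b + 3c + d = 22
  216a + 36b + 6c + d = -11
  729a + 81b + 9c + d = -260
Solving the system yields a = -1, b = 6, c = -2, d = 1.
So p(t) = -t^3 + 6t^2 - 2t + 1.
Then p(0) = 1.

1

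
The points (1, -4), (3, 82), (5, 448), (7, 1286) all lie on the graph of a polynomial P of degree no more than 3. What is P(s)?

Write P(s) = as^3 + bs^2 + cs + d. Substituting each data point gives a linear system:
  a + b + c + d = -4
  27a + 9b + 3c + d = 82
  125a + 25b + 5c + d = 448
  343a + 49b + 7c + d = 1286
Solving the system yields a = 4, b = -1, c = -5, d = -2.
So P(s) = 4s^3 - s^2 - 5s - 2.
Check: P(7) = 1286. ✓

P(s) = 4s^3 - s^2 - 5s - 2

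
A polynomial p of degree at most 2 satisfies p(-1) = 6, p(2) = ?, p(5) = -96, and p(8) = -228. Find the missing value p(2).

-18

The 3 known points determine the degree-2 polynomial uniquely.
Write p(s) = as^2 + bs + c. Substituting each data point gives a linear system:
  a - b + c = 6
  25a + 5b + c = -96
  64a + 8b + c = -228
Solving the system yields a = -3, b = -5, c = 4.
So p(s) = -3s^2 - 5s + 4.
Then p(2) = -18.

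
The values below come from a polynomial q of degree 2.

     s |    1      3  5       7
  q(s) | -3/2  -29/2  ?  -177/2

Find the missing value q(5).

-87/2

The 3 known points determine the degree-2 polynomial uniquely.
Write q(s) = as^2 + bs + c. Substituting each data point gives a linear system:
  a + b + c = -3/2
  9a + 3b + c = -29/2
  49a + 7b + c = -177/2
Solving the system yields a = -2, b = 3/2, c = -1.
So q(s) = -2s² + (3/2)s - 1.
Then q(5) = -87/2.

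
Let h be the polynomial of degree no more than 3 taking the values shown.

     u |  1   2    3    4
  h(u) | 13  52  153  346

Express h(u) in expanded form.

h(u) = 5u^3 + u^2 + u + 6

Write h(u) = au^3 + bu^2 + cu + d. Substituting each data point gives a linear system:
  a + b + c + d = 13
  8a + 4b + 2c + d = 52
  27a + 9b + 3c + d = 153
  64a + 16b + 4c + d = 346
Solving the system yields a = 5, b = 1, c = 1, d = 6.
So h(u) = 5u^3 + u^2 + u + 6.
Check: h(3) = 153. ✓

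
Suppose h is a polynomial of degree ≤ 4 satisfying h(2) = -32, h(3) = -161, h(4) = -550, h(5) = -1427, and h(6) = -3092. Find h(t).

h(t) = -3t^4 + 4t^3 - t^2 - 5t - 2

Using the Lagrange interpolation formula with nodes 2, 3, 4, 5, 6:
  L_0(t) = (t - 3)(t - 4)(t - 5)(t - 6) / 24
  L_1(t) = (t - 2)(t - 4)(t - 5)(t - 6) / -6
  L_2(t) = (t - 2)(t - 3)(t - 5)(t - 6) / 4
  L_3(t) = (t - 2)(t - 3)(t - 4)(t - 6) / -6
  L_4(t) = (t - 2)(t - 3)(t - 4)(t - 5) / 24
Then h(t) = -32·L_0(t) - 161·L_1(t) - 550·L_2(t) - 1427·L_3(t) - 3092·L_4(t).
Expanding and collecting terms gives h(t) = -3t^4 + 4t^3 - t^2 - 5t - 2.
Check: h(2) = -32. ✓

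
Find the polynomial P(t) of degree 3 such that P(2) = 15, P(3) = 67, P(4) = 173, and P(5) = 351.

Write P(t) = at^3 + bt^2 + ct + d. Substituting each data point gives a linear system:
  8a + 4b + 2c + d = 15
  27a + 9b + 3c + d = 67
  64a + 16b + 4c + d = 173
  125a + 25b + 5c + d = 351
Solving the system yields a = 3, b = 0, c = -5, d = 1.
So P(t) = 3t³ - 5t + 1.
Check: P(4) = 173. ✓

P(t) = 3t^3 - 5t + 1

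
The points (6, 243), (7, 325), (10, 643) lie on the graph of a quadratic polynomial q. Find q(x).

Write q(x) = ax^2 + bx + c. Substituting each data point gives a linear system:
  36a + 6b + c = 243
  49a + 7b + c = 325
  100a + 10b + c = 643
Solving the system yields a = 6, b = 4, c = 3.
So q(x) = 6x^2 + 4x + 3.
Check: q(10) = 643. ✓

q(x) = 6x^2 + 4x + 3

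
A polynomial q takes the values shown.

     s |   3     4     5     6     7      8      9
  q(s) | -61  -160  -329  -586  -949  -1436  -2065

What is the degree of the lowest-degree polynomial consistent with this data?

3

Forward differences of the values at s = 3, 4, 5, 6, 7, 8, 9:
  q  : -61  -160  -329  -586  -949  -1436  -2065
  Δ  : -99  -169  -257  -363  -487  -629
  Δ^2: -70  -88  -106  -124  -142
  Δ^3: -18  -18  -18  -18
  Δ^4: 0  0  0
  Δ^5: 0  0
  Δ^6: 0
The third differences are constant (-18) and nonzero, while all higher differences vanish, so the minimal degree is 3.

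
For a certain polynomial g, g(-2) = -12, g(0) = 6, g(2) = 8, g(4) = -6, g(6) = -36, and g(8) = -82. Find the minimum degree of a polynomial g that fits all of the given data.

Forward differences of the values at n = -2, 0, 2, 4, 6, 8:
  g  : -12  6  8  -6  -36  -82
  Δ  : 18  2  -14  -30  -46
  Δ^2: -16  -16  -16  -16
  Δ^3: 0  0  0
  Δ^4: 0  0
  Δ^5: 0
The second differences are constant (-16) and nonzero, while all higher differences vanish, so the minimal degree is 2.

2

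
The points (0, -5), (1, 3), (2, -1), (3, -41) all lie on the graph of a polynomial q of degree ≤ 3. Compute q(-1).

Using the Lagrange interpolation formula with nodes 0, 1, 2, 3:
  L_0(s) = (s - 1)(s - 2)(s - 3) / -6
  L_1(s) = s(s - 2)(s - 3) / 2
  L_2(s) = s(s - 1)(s - 3) / -2
  L_3(s) = s(s - 1)(s - 2) / 6
Then q(s) = -5·L_0(s) + 3·L_1(s) - 1·L_2(s) - 41·L_3(s).
Expanding and collecting terms gives q(s) = -4s^3 + 6s^2 + 6s - 5.
Evaluating at s = -1: q(-1) = -1.

-1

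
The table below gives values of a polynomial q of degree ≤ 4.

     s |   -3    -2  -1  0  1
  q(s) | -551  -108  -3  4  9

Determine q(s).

Using the Lagrange interpolation formula with nodes -3, -2, -1, 0, 1:
  L_0(s) = (s + 2)(s + 1)s(s - 1) / 24
  L_1(s) = (s + 3)(s + 1)s(s - 1) / -6
  L_2(s) = (s + 3)(s + 2)s(s - 1) / 4
  L_3(s) = (s + 3)(s + 2)(s + 1)(s - 1) / -6
  L_4(s) = (s + 3)(s + 2)(s + 1)s / 24
Then q(s) = -551·L_0(s) - 108·L_1(s) - 3·L_2(s) + 4·L_3(s) + 9·L_4(s).
Expanding and collecting terms gives q(s) = -6s^4 + 4s^3 + 5s^2 + 2s + 4.
Check: q(0) = 4. ✓

q(s) = -6s^4 + 4s^3 + 5s^2 + 2s + 4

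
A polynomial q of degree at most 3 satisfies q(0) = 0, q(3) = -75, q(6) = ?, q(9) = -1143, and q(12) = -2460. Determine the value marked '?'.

On equispaced nodes a degree-3 polynomial has vanishing fourth forward difference, so
  q(0) - 4·q(3) + 6·q(6) - 4·q(9) + q(12) = 0.
Substituting the known values and solving for q(6):
  6·q(6) = -2412
  q(6) = -402.

-402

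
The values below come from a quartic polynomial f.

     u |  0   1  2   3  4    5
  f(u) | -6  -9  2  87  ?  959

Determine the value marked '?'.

354

The 5 known points determine the degree-4 polynomial uniquely.
Write f(u) = au^4 + bu^3 + cu^2 + du + e. Substituting each data point gives a linear system:
  e = -6
  a + b + c + d + e = -9
  16a + 8b + 4c + 2d + e = 2
  81a + 27b + 9c + 3d + e = 87
  625a + 125b + 25c + 5d + e = 959
Solving the system yields a = 2, b = -2, c = -1, d = -2, e = -6.
So f(u) = 2u^4 - 2u^3 - u^2 - 2u - 6.
Then f(4) = 354.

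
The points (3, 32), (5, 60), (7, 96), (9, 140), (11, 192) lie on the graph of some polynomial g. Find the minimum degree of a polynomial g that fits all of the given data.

Forward differences of the values at u = 3, 5, 7, 9, 11:
  g  : 32  60  96  140  192
  Δ  : 28  36  44  52
  Δ^2: 8  8  8
  Δ^3: 0  0
  Δ^4: 0
The second differences are constant (8) and nonzero, while all higher differences vanish, so the minimal degree is 2.

2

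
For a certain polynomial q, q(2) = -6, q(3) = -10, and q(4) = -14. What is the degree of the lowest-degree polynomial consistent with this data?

1

Forward differences of the values at u = 2, 3, 4:
  q  : -6  -10  -14
  Δ  : -4  -4
  Δ^2: 0
The first differences are constant (-4) and nonzero, while all higher differences vanish, so the minimal degree is 1.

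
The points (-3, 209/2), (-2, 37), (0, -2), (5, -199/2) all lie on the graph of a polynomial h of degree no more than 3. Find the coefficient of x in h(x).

Write h(x) = ax^3 + bx^2 + cx + d. Substituting each data point gives a linear system:
  -27a + 9b - 3c + d = 209/2
  -8a + 4b - 2c + d = 37
  d = -2
  125a + 25b + 5c + d = -199/2
Solving the system yields a = -2, b = 6, c = 1/2, d = -2.
So h(x) = -2x^3 + 6x^2 + (1/2)x - 2.
The coefficient of x is 1/2.

1/2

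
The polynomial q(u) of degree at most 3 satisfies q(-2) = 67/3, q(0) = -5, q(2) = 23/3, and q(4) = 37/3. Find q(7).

Write q(u) = au^3 + bu^2 + cu + d. Substituting each data point gives a linear system:
  -8a + 4b - 2c + d = 67/3
  d = -5
  8a + 4b + 2c + d = 23/3
  64a + 16b + 4c + d = 37/3
Solving the system yields a = -1, b = 5, c = 1/3, d = -5.
So q(u) = -u^3 + 5u^2 + (1/3)u - 5.
Then q(7) = -302/3.

-302/3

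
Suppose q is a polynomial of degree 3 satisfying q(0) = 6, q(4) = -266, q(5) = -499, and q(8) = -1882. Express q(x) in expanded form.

q(x) = -3x^3 - 6x^2 + 4x + 6

Using the Lagrange interpolation formula with nodes 0, 4, 5, 8:
  L_0(x) = (x - 4)(x - 5)(x - 8) / -160
  L_1(x) = x(x - 5)(x - 8) / 16
  L_2(x) = x(x - 4)(x - 8) / -15
  L_3(x) = x(x - 4)(x - 5) / 96
Then q(x) = 6·L_0(x) - 266·L_1(x) - 499·L_2(x) - 1882·L_3(x).
Expanding and collecting terms gives q(x) = -3x³ - 6x² + 4x + 6.
Check: q(5) = -499. ✓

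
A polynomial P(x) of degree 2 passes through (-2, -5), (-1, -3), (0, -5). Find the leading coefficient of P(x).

Write P(x) = ax^2 + bx + c. Substituting each data point gives a linear system:
  4a - 2b + c = -5
  a - b + c = -3
  c = -5
Solving the system yields a = -2, b = -4, c = -5.
So P(x) = -2x^2 - 4x - 5.
The leading coefficient is -2.

-2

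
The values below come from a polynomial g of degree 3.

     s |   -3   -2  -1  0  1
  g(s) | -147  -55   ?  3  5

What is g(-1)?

-11

On equispaced nodes a degree-3 polynomial has vanishing fourth forward difference, so
  g(-3) - 4·g(-2) + 6·g(-1) - 4·g(0) + g(1) = 0.
Substituting the known values and solving for g(-1):
  6·g(-1) = -66
  g(-1) = -11.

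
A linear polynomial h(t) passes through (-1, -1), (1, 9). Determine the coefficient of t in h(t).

5

Write h(t) = at + b. Substituting each data point gives a linear system:
  -a + b = -1
  a + b = 9
Solving the system yields a = 5, b = 4.
So h(t) = 5t + 4.
The leading coefficient is 5.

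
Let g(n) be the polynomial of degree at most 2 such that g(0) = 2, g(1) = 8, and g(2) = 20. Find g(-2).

Forward differences of the values at n = 0, 1, 2:
  g  : 2  8  20
  Δ  : 6  12
  Δ^2: 6
The second differences are constant, confirming degree 2.
Interpolating (Newton forward form) and evaluating at n = -2 gives g(-2) = 8.

8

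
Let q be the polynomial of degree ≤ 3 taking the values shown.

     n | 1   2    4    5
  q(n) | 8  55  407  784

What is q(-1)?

Write q(n) = an^3 + bn^2 + cn + d. Substituting each data point gives a linear system:
  a + b + c + d = 8
  8a + 4b + 2c + d = 55
  64a + 16b + 4c + d = 407
  125a + 25b + 5c + d = 784
Solving the system yields a = 6, b = 1, c = 2, d = -1.
So q(n) = 6n³ + n² + 2n - 1.
Then q(-1) = -8.

-8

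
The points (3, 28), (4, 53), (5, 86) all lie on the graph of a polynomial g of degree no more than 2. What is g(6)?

Using the Lagrange interpolation formula with nodes 3, 4, 5:
  L_0(s) = (s - 4)(s - 5) / 2
  L_1(s) = (s - 3)(s - 5) / -1
  L_2(s) = (s - 3)(s - 4) / 2
Then g(s) = 28·L_0(s) + 53·L_1(s) + 86·L_2(s).
Expanding and collecting terms gives g(s) = 4s² - 3s + 1.
Evaluating at s = 6: g(6) = 127.

127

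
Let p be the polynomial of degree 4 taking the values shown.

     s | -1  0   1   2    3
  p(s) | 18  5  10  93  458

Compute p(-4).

1725

Forward differences of the values at s = -1, 0, 1, 2, 3:
  p  : 18  5  10  93  458
  Δ  : -13  5  83  365
  Δ^2: 18  78  282
  Δ^3: 60  204
  Δ^4: 144
The fourth differences are constant, confirming degree 4.
Interpolating (Newton forward form) and evaluating at s = -4 gives p(-4) = 1725.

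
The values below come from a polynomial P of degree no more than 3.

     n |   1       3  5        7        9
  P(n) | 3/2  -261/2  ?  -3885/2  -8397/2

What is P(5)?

-1365/2

The 4 known points determine the degree-3 polynomial uniquely.
Write P(n) = an^3 + bn^2 + cn + d. Substituting each data point gives a linear system:
  a + b + c + d = 3/2
  27a + 9b + 3c + d = -261/2
  343a + 49b + 7c + d = -3885/2
  729a + 81b + 9c + d = -8397/2
Solving the system yields a = -6, b = 3/2, c = 6, d = 0.
So P(n) = -6n^3 + (3/2)n^2 + 6n.
Then P(5) = -1365/2.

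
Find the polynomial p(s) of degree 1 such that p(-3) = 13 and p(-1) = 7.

p(s) = -3s + 4

Write p(s) = as + b. Substituting each data point gives a linear system:
  -3a + b = 13
  -a + b = 7
Solving the system yields a = -3, b = 4.
So p(s) = -3s + 4.
Check: p(-3) = 13. ✓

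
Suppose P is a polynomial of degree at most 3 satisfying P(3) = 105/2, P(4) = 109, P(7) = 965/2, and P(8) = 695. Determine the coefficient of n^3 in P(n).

Write P(n) = an^3 + bn^2 + cn + d. Substituting each data point gives a linear system:
  27a + 9b + 3c + d = 105/2
  64a + 16b + 4c + d = 109
  343a + 49b + 7c + d = 965/2
  512a + 64b + 8c + d = 695
Solving the system yields a = 1, b = 3, c = -3/2, d = 3.
So P(n) = n^3 + 3n^2 - (3/2)n + 3.
The leading coefficient is 1.

1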